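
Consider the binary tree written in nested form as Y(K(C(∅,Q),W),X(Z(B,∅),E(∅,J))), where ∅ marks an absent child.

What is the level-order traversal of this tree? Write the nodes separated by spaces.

Y K X C W Z E Q B J

Level-order visits nodes level by level from the root, left to right within each level.
Level 0: Y
Level 1: K, X
Level 2: C, W, Z, E
Level 3: Q, B, J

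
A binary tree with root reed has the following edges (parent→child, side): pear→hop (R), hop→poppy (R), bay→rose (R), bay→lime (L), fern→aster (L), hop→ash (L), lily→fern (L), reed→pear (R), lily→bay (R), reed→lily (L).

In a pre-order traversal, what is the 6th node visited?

lime

Pre-order visits the node, then its left subtree, then its right subtree.
Visit reed.
At reed: go left to lily.
  Visit lily.
  At lily: go left to fern.
    Visit fern.
    At fern: go left to aster.
      aster is a leaf — visit aster.
    At fern: no right child.
  At lily: go right to bay.
    Visit bay.
    At bay: go left to lime.
      lime is a leaf — visit lime.
    At bay: go right to rose.
      rose is a leaf — visit rose.
At reed: go right to pear.
  Visit pear.
  At pear: no left child.
  At pear: go right to hop.
    Visit hop.
    At hop: go left to ash.
      ash is a leaf — visit ash.
    At hop: go right to poppy.
      poppy is a leaf — visit poppy.
Full pre-order sequence: reed, lily, fern, aster, bay, lime, rose, pear, hop, ash, poppy.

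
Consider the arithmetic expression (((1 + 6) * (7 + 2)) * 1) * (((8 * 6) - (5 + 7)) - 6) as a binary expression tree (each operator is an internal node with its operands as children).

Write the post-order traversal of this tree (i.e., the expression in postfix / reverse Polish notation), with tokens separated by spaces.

Post-order on an expression tree gives postfix notation: for each operator, emit left operand, right operand, then the operator.

1 6 + 7 2 + * 1 * 8 6 * 5 7 + - 6 - *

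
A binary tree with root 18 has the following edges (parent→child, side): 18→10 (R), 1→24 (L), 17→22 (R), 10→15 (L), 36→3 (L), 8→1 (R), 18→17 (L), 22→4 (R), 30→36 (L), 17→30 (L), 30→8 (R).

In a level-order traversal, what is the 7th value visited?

36

Level-order visits nodes level by level from the root, left to right within each level.
Level 0: 18
Level 1: 17, 10
Level 2: 30, 22, 15
Level 3: 36, 8, 4
Level 4: 3, 1
Level 5: 24
Full level-order sequence: 18, 17, 10, 30, 22, 15, 36, 8, 4, 3, 1, 24.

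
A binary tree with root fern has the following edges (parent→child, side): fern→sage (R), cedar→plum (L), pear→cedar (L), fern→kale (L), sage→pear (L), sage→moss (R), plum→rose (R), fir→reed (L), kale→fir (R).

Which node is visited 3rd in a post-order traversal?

Post-order visits the left subtree, then the right subtree, then the node.
At fern: go left to kale.
  At kale: no left child.
  At kale: go right to fir.
    At fir: go left to reed.
      reed is a leaf — visit reed.
    At fir: no right child.
    Visit fir.
  Visit kale.
At fern: go right to sage.
  At sage: go left to pear.
    At pear: go left to cedar.
      At cedar: go left to plum.
        At plum: no left child.
        At plum: go right to rose.
          rose is a leaf — visit rose.
        Visit plum.
      At cedar: no right child.
      Visit cedar.
    At pear: no right child.
    Visit pear.
  At sage: go right to moss.
    moss is a leaf — visit moss.
  Visit sage.
Visit fern.
Full post-order sequence: reed, fir, kale, rose, plum, cedar, pear, moss, sage, fern.

kale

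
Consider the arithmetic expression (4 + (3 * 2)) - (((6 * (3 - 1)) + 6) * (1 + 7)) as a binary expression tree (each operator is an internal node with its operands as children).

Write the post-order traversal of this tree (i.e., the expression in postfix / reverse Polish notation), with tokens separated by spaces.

Post-order on an expression tree gives postfix notation: for each operator, emit left operand, right operand, then the operator.

4 3 2 * + 6 3 1 - * 6 + 1 7 + * -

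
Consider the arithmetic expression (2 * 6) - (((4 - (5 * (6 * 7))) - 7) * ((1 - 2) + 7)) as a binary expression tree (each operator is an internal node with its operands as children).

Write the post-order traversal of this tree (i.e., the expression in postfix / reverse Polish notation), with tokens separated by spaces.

Post-order on an expression tree gives postfix notation: for each operator, emit left operand, right operand, then the operator.

2 6 * 4 5 6 7 * * - 7 - 1 2 - 7 + * -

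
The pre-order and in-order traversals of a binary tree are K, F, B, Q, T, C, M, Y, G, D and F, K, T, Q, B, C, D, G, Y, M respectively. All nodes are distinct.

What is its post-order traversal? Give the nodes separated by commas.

The first element of pre-order is the root; it splits in-order into left and right subtrees.
Root K: left subtree has 1 node {F}, right has 8 {T, Q, B, C, D, G, Y, M}.
  Root B: left subtree has 2 nodes {T, Q}, right has 5 {C, D, G, Y, M}.
    Root Q: left subtree has 1 node {T}, right has 0 { }.
    Root C: left subtree has 0 nodes { }, right has 4 {D, G, Y, M}.
      Root M: left subtree has 3 nodes {D, G, Y}, right has 0 { }.
        Root Y: left subtree has 2 nodes {D, G}, right has 0 { }.
          Root G: left subtree has 1 node {D}, right has 0 { }.

F, T, Q, D, G, Y, M, C, B, K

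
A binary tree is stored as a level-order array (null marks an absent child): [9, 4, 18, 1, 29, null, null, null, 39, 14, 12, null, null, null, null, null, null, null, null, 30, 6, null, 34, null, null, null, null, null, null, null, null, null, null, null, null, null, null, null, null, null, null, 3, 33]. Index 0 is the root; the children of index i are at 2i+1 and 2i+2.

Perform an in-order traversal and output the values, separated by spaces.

In-order visits the left subtree, then the node, then the right subtree.
At 9: go left to 4.
  At 4: go left to 1.
    At 1: no left child.
    Visit 1.
    At 1: go right to 39.
      39 is a leaf — visit 39.
  Visit 4.
  At 4: go right to 29.
    At 29: go left to 14.
      At 14: go left to 30.
        30 is a leaf — visit 30.
      Visit 14.
      At 14: go right to 6.
        At 6: go left to 3.
          3 is a leaf — visit 3.
        Visit 6.
        At 6: go right to 33.
          33 is a leaf — visit 33.
    Visit 29.
    At 29: go right to 12.
      At 12: no left child.
      Visit 12.
      At 12: go right to 34.
        34 is a leaf — visit 34.
Visit 9.
At 9: go right to 18.
  18 is a leaf — visit 18.

1 39 4 30 14 3 6 33 29 12 34 9 18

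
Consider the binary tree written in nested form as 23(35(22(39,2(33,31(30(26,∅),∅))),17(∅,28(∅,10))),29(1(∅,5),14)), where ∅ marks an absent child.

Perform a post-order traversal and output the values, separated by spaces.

39 33 26 30 31 2 22 10 28 17 35 5 1 14 29 23

Post-order visits the left subtree, then the right subtree, then the node.
At 23: go left to 35.
  At 35: go left to 22.
    At 22: go left to 39.
      39 is a leaf — visit 39.
    At 22: go right to 2.
      At 2: go left to 33.
        33 is a leaf — visit 33.
      At 2: go right to 31.
        At 31: go left to 30.
          At 30: go left to 26.
            26 is a leaf — visit 26.
          At 30: no right child.
          Visit 30.
        At 31: no right child.
        Visit 31.
      Visit 2.
    Visit 22.
  At 35: go right to 17.
    At 17: no left child.
    At 17: go right to 28.
      At 28: no left child.
      At 28: go right to 10.
        10 is a leaf — visit 10.
      Visit 28.
    Visit 17.
  Visit 35.
At 23: go right to 29.
  At 29: go left to 1.
    At 1: no left child.
    At 1: go right to 5.
      5 is a leaf — visit 5.
    Visit 1.
  At 29: go right to 14.
    14 is a leaf — visit 14.
  Visit 29.
Visit 23.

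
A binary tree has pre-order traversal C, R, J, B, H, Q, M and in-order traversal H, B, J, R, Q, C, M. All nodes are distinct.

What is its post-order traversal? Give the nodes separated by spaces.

H B J Q R M C

The first element of pre-order is the root; it splits in-order into left and right subtrees.
Root C: left subtree has 5 nodes {H, B, J, R, Q}, right has 1 {M}.
  Root R: left subtree has 3 nodes {H, B, J}, right has 1 {Q}.
    Root J: left subtree has 2 nodes {H, B}, right has 0 { }.
      Root B: left subtree has 1 node {H}, right has 0 { }.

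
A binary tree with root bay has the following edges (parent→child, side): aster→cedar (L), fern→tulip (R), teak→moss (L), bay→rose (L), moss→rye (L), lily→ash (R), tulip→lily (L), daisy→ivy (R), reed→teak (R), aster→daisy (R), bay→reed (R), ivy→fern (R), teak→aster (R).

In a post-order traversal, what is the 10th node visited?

daisy

Post-order visits the left subtree, then the right subtree, then the node.
At bay: go left to rose.
  rose is a leaf — visit rose.
At bay: go right to reed.
  At reed: no left child.
  At reed: go right to teak.
    At teak: go left to moss.
      At moss: go left to rye.
        rye is a leaf — visit rye.
      At moss: no right child.
      Visit moss.
    At teak: go right to aster.
      At aster: go left to cedar.
        cedar is a leaf — visit cedar.
      At aster: go right to daisy.
        At daisy: no left child.
        At daisy: go right to ivy.
          At ivy: no left child.
          At ivy: go right to fern.
            At fern: no left child.
            At fern: go right to tulip.
              At tulip: go left to lily.
                At lily: no left child.
                At lily: go right to ash.
                  ash is a leaf — visit ash.
                Visit lily.
              At tulip: no right child.
              Visit tulip.
            Visit fern.
          Visit ivy.
        Visit daisy.
      Visit aster.
    Visit teak.
  Visit reed.
Visit bay.
Full post-order sequence: rose, rye, moss, cedar, ash, lily, tulip, fern, ivy, daisy, aster, teak, reed, bay.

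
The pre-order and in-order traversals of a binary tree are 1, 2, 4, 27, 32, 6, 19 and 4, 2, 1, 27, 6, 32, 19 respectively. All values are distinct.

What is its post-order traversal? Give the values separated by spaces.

4 2 6 19 32 27 1

The first element of pre-order is the root; it splits in-order into left and right subtrees.
Root 1: left subtree has 2 nodes {4, 2}, right has 4 {27, 6, 32, 19}.
  Root 2: left subtree has 1 node {4}, right has 0 { }.
  Root 27: left subtree has 0 nodes { }, right has 3 {6, 32, 19}.
    Root 32: left subtree has 1 node {6}, right has 1 {19}.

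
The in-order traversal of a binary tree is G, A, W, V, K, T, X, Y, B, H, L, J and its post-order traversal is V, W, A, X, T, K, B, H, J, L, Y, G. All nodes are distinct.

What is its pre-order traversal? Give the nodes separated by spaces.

G Y K A W V T X L H B J

The last element of post-order is the root; it splits in-order into left and right subtrees.
Root G: left subtree has 0 nodes { }, right has 11 {A, W, V, K, T, X, Y, B, H, L, J}.
  Root Y: left subtree has 6 nodes {A, W, V, K, T, X}, right has 4 {B, H, L, J}.
    Root K: left subtree has 3 nodes {A, W, V}, right has 2 {T, X}.
      Root A: left subtree has 0 nodes { }, right has 2 {W, V}.
        Root W: left subtree has 0 nodes { }, right has 1 {V}.
      Root T: left subtree has 0 nodes { }, right has 1 {X}.
    Root L: left subtree has 2 nodes {B, H}, right has 1 {J}.
      Root H: left subtree has 1 node {B}, right has 0 { }.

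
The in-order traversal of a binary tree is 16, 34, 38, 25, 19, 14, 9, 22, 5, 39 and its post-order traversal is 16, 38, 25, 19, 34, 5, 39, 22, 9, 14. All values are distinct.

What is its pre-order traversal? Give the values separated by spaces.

The last element of post-order is the root; it splits in-order into left and right subtrees.
Root 14: left subtree has 5 nodes {16, 34, 38, 25, 19}, right has 4 {9, 22, 5, 39}.
  Root 34: left subtree has 1 node {16}, right has 3 {38, 25, 19}.
    Root 19: left subtree has 2 nodes {38, 25}, right has 0 { }.
      Root 25: left subtree has 1 node {38}, right has 0 { }.
  Root 9: left subtree has 0 nodes { }, right has 3 {22, 5, 39}.
    Root 22: left subtree has 0 nodes { }, right has 2 {5, 39}.
      Root 39: left subtree has 1 node {5}, right has 0 { }.

14 34 16 19 25 38 9 22 39 5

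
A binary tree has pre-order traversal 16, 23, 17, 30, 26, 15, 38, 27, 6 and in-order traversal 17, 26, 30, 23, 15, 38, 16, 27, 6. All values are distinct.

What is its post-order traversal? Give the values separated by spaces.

26 30 17 38 15 23 6 27 16

The first element of pre-order is the root; it splits in-order into left and right subtrees.
Root 16: left subtree has 6 nodes {17, 26, 30, 23, 15, 38}, right has 2 {27, 6}.
  Root 23: left subtree has 3 nodes {17, 26, 30}, right has 2 {15, 38}.
    Root 17: left subtree has 0 nodes { }, right has 2 {26, 30}.
      Root 30: left subtree has 1 node {26}, right has 0 { }.
    Root 15: left subtree has 0 nodes { }, right has 1 {38}.
  Root 27: left subtree has 0 nodes { }, right has 1 {6}.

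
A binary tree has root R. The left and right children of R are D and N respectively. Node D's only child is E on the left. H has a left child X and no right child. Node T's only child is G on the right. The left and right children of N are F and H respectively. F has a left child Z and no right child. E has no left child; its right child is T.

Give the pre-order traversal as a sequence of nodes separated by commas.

Pre-order visits the node, then its left subtree, then its right subtree.
Visit R.
At R: go left to D.
  Visit D.
  At D: go left to E.
    Visit E.
    At E: no left child.
    At E: go right to T.
      Visit T.
      At T: no left child.
      At T: go right to G.
        G is a leaf — visit G.
  At D: no right child.
At R: go right to N.
  Visit N.
  At N: go left to F.
    Visit F.
    At F: go left to Z.
      Z is a leaf — visit Z.
    At F: no right child.
  At N: go right to H.
    Visit H.
    At H: go left to X.
      X is a leaf — visit X.
    At H: no right child.

R, D, E, T, G, N, F, Z, H, X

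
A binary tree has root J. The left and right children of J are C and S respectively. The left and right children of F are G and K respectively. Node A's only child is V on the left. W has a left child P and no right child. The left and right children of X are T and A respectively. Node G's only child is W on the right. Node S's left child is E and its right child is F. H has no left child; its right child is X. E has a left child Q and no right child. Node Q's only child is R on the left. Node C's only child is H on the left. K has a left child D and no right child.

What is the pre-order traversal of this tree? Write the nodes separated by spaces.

J C H X T A V S E Q R F G W P K D

Pre-order visits the node, then its left subtree, then its right subtree.
Visit J.
At J: go left to C.
  Visit C.
  At C: go left to H.
    Visit H.
    At H: no left child.
    At H: go right to X.
      Visit X.
      At X: go left to T.
        T is a leaf — visit T.
      At X: go right to A.
        Visit A.
        At A: go left to V.
          V is a leaf — visit V.
        At A: no right child.
  At C: no right child.
At J: go right to S.
  Visit S.
  At S: go left to E.
    Visit E.
    At E: go left to Q.
      Visit Q.
      At Q: go left to R.
        R is a leaf — visit R.
      At Q: no right child.
    At E: no right child.
  At S: go right to F.
    Visit F.
    At F: go left to G.
      Visit G.
      At G: no left child.
      At G: go right to W.
        Visit W.
        At W: go left to P.
          P is a leaf — visit P.
        At W: no right child.
    At F: go right to K.
      Visit K.
      At K: go left to D.
        D is a leaf — visit D.
      At K: no right child.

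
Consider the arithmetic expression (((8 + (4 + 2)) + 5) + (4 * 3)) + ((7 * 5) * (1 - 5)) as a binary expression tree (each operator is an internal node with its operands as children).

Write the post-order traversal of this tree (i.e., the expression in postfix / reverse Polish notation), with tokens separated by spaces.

Post-order on an expression tree gives postfix notation: for each operator, emit left operand, right operand, then the operator.

8 4 2 + + 5 + 4 3 * + 7 5 * 1 5 - * +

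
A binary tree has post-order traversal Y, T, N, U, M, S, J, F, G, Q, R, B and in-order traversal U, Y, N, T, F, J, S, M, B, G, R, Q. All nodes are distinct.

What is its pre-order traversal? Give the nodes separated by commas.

The last element of post-order is the root; it splits in-order into left and right subtrees.
Root B: left subtree has 8 nodes {U, Y, N, T, F, J, S, M}, right has 3 {G, R, Q}.
  Root F: left subtree has 4 nodes {U, Y, N, T}, right has 3 {J, S, M}.
    Root U: left subtree has 0 nodes { }, right has 3 {Y, N, T}.
      Root N: left subtree has 1 node {Y}, right has 1 {T}.
    Root J: left subtree has 0 nodes { }, right has 2 {S, M}.
      Root S: left subtree has 0 nodes { }, right has 1 {M}.
  Root R: left subtree has 1 node {G}, right has 1 {Q}.

B, F, U, N, Y, T, J, S, M, R, G, Q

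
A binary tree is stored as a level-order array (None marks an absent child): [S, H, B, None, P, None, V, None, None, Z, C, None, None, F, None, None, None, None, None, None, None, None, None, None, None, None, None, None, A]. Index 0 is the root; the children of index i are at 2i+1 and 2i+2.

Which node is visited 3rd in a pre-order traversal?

P

Pre-order visits the node, then its left subtree, then its right subtree.
Visit S.
At S: go left to H.
  Visit H.
  At H: no left child.
  At H: go right to P.
    Visit P.
    At P: go left to Z.
      Z is a leaf — visit Z.
    At P: go right to C.
      C is a leaf — visit C.
At S: go right to B.
  Visit B.
  At B: no left child.
  At B: go right to V.
    Visit V.
    At V: go left to F.
      Visit F.
      At F: no left child.
      At F: go right to A.
        A is a leaf — visit A.
    At V: no right child.
Full pre-order sequence: S, H, P, Z, C, B, V, F, A.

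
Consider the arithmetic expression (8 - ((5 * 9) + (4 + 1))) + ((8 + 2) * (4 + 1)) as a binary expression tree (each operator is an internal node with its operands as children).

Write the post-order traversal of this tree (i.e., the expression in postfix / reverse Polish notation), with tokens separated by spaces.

Post-order on an expression tree gives postfix notation: for each operator, emit left operand, right operand, then the operator.

8 5 9 * 4 1 + + - 8 2 + 4 1 + * +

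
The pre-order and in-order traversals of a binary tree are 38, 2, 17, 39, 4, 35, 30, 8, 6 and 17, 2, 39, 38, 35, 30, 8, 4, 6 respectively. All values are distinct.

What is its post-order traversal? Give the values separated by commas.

17, 39, 2, 8, 30, 35, 6, 4, 38

The first element of pre-order is the root; it splits in-order into left and right subtrees.
Root 38: left subtree has 3 nodes {17, 2, 39}, right has 5 {35, 30, 8, 4, 6}.
  Root 2: left subtree has 1 node {17}, right has 1 {39}.
  Root 4: left subtree has 3 nodes {35, 30, 8}, right has 1 {6}.
    Root 35: left subtree has 0 nodes { }, right has 2 {30, 8}.
      Root 30: left subtree has 0 nodes { }, right has 1 {8}.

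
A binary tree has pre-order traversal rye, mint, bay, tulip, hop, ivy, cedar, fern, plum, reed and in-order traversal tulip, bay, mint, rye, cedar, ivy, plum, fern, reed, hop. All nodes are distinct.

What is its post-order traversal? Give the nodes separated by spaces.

tulip bay mint cedar plum reed fern ivy hop rye

The first element of pre-order is the root; it splits in-order into left and right subtrees.
Root rye: left subtree has 3 nodes {tulip, bay, mint}, right has 6 {cedar, ivy, plum, fern, reed, hop}.
  Root mint: left subtree has 2 nodes {tulip, bay}, right has 0 { }.
    Root bay: left subtree has 1 node {tulip}, right has 0 { }.
  Root hop: left subtree has 5 nodes {cedar, ivy, plum, fern, reed}, right has 0 { }.
    Root ivy: left subtree has 1 node {cedar}, right has 3 {plum, fern, reed}.
      Root fern: left subtree has 1 node {plum}, right has 1 {reed}.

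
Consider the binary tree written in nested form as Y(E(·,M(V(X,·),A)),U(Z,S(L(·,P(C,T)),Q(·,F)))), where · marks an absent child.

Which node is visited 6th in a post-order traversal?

Post-order visits the left subtree, then the right subtree, then the node.
At Y: go left to E.
  At E: no left child.
  At E: go right to M.
    At M: go left to V.
      At V: go left to X.
        X is a leaf — visit X.
      At V: no right child.
      Visit V.
    At M: go right to A.
      A is a leaf — visit A.
    Visit M.
  Visit E.
At Y: go right to U.
  At U: go left to Z.
    Z is a leaf — visit Z.
  At U: go right to S.
    At S: go left to L.
      At L: no left child.
      At L: go right to P.
        At P: go left to C.
          C is a leaf — visit C.
        At P: go right to T.
          T is a leaf — visit T.
        Visit P.
      Visit L.
    At S: go right to Q.
      At Q: no left child.
      At Q: go right to F.
        F is a leaf — visit F.
      Visit Q.
    Visit S.
  Visit U.
Visit Y.
Full post-order sequence: X, V, A, M, E, Z, C, T, P, L, F, Q, S, U, Y.

Z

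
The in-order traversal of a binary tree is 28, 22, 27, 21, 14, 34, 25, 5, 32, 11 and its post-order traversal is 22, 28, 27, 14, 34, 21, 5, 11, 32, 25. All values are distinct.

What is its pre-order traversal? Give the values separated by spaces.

25 21 27 28 22 34 14 32 5 11

The last element of post-order is the root; it splits in-order into left and right subtrees.
Root 25: left subtree has 6 nodes {28, 22, 27, 21, 14, 34}, right has 3 {5, 32, 11}.
  Root 21: left subtree has 3 nodes {28, 22, 27}, right has 2 {14, 34}.
    Root 27: left subtree has 2 nodes {28, 22}, right has 0 { }.
      Root 28: left subtree has 0 nodes { }, right has 1 {22}.
    Root 34: left subtree has 1 node {14}, right has 0 { }.
  Root 32: left subtree has 1 node {5}, right has 1 {11}.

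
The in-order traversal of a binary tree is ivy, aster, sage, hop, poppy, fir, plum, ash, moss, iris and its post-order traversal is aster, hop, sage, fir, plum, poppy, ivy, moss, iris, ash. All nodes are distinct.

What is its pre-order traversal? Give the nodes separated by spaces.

The last element of post-order is the root; it splits in-order into left and right subtrees.
Root ash: left subtree has 7 nodes {ivy, aster, sage, hop, poppy, fir, plum}, right has 2 {moss, iris}.
  Root ivy: left subtree has 0 nodes { }, right has 6 {aster, sage, hop, poppy, fir, plum}.
    Root poppy: left subtree has 3 nodes {aster, sage, hop}, right has 2 {fir, plum}.
      Root sage: left subtree has 1 node {aster}, right has 1 {hop}.
      Root plum: left subtree has 1 node {fir}, right has 0 { }.
  Root iris: left subtree has 1 node {moss}, right has 0 { }.

ash ivy poppy sage aster hop plum fir iris moss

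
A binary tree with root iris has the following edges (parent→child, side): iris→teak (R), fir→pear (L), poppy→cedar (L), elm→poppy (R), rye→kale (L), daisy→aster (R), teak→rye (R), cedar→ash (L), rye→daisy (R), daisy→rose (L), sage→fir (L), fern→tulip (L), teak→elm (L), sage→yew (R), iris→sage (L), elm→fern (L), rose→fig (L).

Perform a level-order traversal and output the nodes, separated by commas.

Level-order visits nodes level by level from the root, left to right within each level.
Level 0: iris
Level 1: sage, teak
Level 2: fir, yew, elm, rye
Level 3: pear, fern, poppy, kale, daisy
Level 4: tulip, cedar, rose, aster
Level 5: ash, fig

iris, sage, teak, fir, yew, elm, rye, pear, fern, poppy, kale, daisy, tulip, cedar, rose, aster, ash, fig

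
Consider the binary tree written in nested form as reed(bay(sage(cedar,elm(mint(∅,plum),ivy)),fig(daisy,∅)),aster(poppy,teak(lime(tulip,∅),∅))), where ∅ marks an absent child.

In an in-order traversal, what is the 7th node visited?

In-order visits the left subtree, then the node, then the right subtree.
At reed: go left to bay.
  At bay: go left to sage.
    At sage: go left to cedar.
      cedar is a leaf — visit cedar.
    Visit sage.
    At sage: go right to elm.
      At elm: go left to mint.
        At mint: no left child.
        Visit mint.
        At mint: go right to plum.
          plum is a leaf — visit plum.
      Visit elm.
      At elm: go right to ivy.
        ivy is a leaf — visit ivy.
  Visit bay.
  At bay: go right to fig.
    At fig: go left to daisy.
      daisy is a leaf — visit daisy.
    Visit fig.
    At fig: no right child.
Visit reed.
At reed: go right to aster.
  At aster: go left to poppy.
    poppy is a leaf — visit poppy.
  Visit aster.
  At aster: go right to teak.
    At teak: go left to lime.
      At lime: go left to tulip.
        tulip is a leaf — visit tulip.
      Visit lime.
      At lime: no right child.
    Visit teak.
    At teak: no right child.
Full in-order sequence: cedar, sage, mint, plum, elm, ivy, bay, daisy, fig, reed, poppy, aster, tulip, lime, teak.

bay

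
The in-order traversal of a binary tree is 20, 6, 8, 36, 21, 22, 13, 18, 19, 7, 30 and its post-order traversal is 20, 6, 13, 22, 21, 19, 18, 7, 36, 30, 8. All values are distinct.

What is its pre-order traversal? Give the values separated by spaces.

The last element of post-order is the root; it splits in-order into left and right subtrees.
Root 8: left subtree has 2 nodes {20, 6}, right has 8 {36, 21, 22, 13, 18, 19, 7, 30}.
  Root 6: left subtree has 1 node {20}, right has 0 { }.
  Root 30: left subtree has 7 nodes {36, 21, 22, 13, 18, 19, 7}, right has 0 { }.
    Root 36: left subtree has 0 nodes { }, right has 6 {21, 22, 13, 18, 19, 7}.
      Root 7: left subtree has 5 nodes {21, 22, 13, 18, 19}, right has 0 { }.
        Root 18: left subtree has 3 nodes {21, 22, 13}, right has 1 {19}.
          Root 21: left subtree has 0 nodes { }, right has 2 {22, 13}.
            Root 22: left subtree has 0 nodes { }, right has 1 {13}.

8 6 20 30 36 7 18 21 22 13 19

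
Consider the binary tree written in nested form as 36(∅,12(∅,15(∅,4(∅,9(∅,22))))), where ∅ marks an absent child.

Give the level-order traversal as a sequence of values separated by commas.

Level-order visits nodes level by level from the root, left to right within each level.
Level 0: 36
Level 1: 12
Level 2: 15
Level 3: 4
Level 4: 9
Level 5: 22

36, 12, 15, 4, 9, 22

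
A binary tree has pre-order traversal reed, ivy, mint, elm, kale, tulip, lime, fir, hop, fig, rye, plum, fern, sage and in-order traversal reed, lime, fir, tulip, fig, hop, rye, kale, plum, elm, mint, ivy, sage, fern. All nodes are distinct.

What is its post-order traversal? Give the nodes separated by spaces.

The first element of pre-order is the root; it splits in-order into left and right subtrees.
Root reed: left subtree has 0 nodes { }, right has 13 {lime, fir, tulip, fig, hop, rye, kale, plum, elm, mint, ivy, sage, fern}.
  Root ivy: left subtree has 10 nodes {lime, fir, tulip, fig, hop, rye, kale, plum, elm, mint}, right has 2 {sage, fern}.
    Root mint: left subtree has 9 nodes {lime, fir, tulip, fig, hop, rye, kale, plum, elm}, right has 0 { }.
      Root elm: left subtree has 8 nodes {lime, fir, tulip, fig, hop, rye, kale, plum}, right has 0 { }.
        Root kale: left subtree has 6 nodes {lime, fir, tulip, fig, hop, rye}, right has 1 {plum}.
          Root tulip: left subtree has 2 nodes {lime, fir}, right has 3 {fig, hop, rye}.
            Root lime: left subtree has 0 nodes { }, right has 1 {fir}.
            Root hop: left subtree has 1 node {fig}, right has 1 {rye}.
    Root fern: left subtree has 1 node {sage}, right has 0 { }.

fir lime fig rye hop tulip plum kale elm mint sage fern ivy reed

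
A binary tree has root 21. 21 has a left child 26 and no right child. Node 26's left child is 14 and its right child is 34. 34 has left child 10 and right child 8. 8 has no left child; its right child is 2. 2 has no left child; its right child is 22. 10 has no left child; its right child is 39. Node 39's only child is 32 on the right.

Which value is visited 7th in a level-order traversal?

39

Level-order visits nodes level by level from the root, left to right within each level.
Level 0: 21
Level 1: 26
Level 2: 14, 34
Level 3: 10, 8
Level 4: 39, 2
Level 5: 32, 22
Full level-order sequence: 21, 26, 14, 34, 10, 8, 39, 2, 32, 22.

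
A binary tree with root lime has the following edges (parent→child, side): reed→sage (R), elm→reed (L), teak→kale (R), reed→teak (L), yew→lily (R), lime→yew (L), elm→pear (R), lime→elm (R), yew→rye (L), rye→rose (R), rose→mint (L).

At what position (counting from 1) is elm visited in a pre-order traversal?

Pre-order visits the node, then its left subtree, then its right subtree.
Visit lime.
At lime: go left to yew.
  Visit yew.
  At yew: go left to rye.
    Visit rye.
    At rye: no left child.
    At rye: go right to rose.
      Visit rose.
      At rose: go left to mint.
        mint is a leaf — visit mint.
      At rose: no right child.
  At yew: go right to lily.
    lily is a leaf — visit lily.
At lime: go right to elm.
  Visit elm.
  At elm: go left to reed.
    Visit reed.
    At reed: go left to teak.
      Visit teak.
      At teak: no left child.
      At teak: go right to kale.
        kale is a leaf — visit kale.
    At reed: go right to sage.
      sage is a leaf — visit sage.
  At elm: go right to pear.
    pear is a leaf — visit pear.
Full pre-order sequence: lime, yew, rye, rose, mint, lily, elm, reed, teak, kale, sage, pear.

7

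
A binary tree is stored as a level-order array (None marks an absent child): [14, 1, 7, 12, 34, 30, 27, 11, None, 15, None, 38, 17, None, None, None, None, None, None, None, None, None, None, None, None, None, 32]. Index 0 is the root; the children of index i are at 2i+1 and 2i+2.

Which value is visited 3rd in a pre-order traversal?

Pre-order visits the node, then its left subtree, then its right subtree.
Visit 14.
At 14: go left to 1.
  Visit 1.
  At 1: go left to 12.
    Visit 12.
    At 12: go left to 11.
      11 is a leaf — visit 11.
    At 12: no right child.
  At 1: go right to 34.
    Visit 34.
    At 34: go left to 15.
      15 is a leaf — visit 15.
    At 34: no right child.
At 14: go right to 7.
  Visit 7.
  At 7: go left to 30.
    Visit 30.
    At 30: go left to 38.
      38 is a leaf — visit 38.
    At 30: go right to 17.
      Visit 17.
      At 17: no left child.
      At 17: go right to 32.
        32 is a leaf — visit 32.
  At 7: go right to 27.
    27 is a leaf — visit 27.
Full pre-order sequence: 14, 1, 12, 11, 34, 15, 7, 30, 38, 17, 32, 27.

12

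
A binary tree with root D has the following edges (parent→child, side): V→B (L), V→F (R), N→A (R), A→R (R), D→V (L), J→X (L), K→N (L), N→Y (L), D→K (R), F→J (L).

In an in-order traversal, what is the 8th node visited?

N

In-order visits the left subtree, then the node, then the right subtree.
At D: go left to V.
  At V: go left to B.
    B is a leaf — visit B.
  Visit V.
  At V: go right to F.
    At F: go left to J.
      At J: go left to X.
        X is a leaf — visit X.
      Visit J.
      At J: no right child.
    Visit F.
    At F: no right child.
Visit D.
At D: go right to K.
  At K: go left to N.
    At N: go left to Y.
      Y is a leaf — visit Y.
    Visit N.
    At N: go right to A.
      At A: no left child.
      Visit A.
      At A: go right to R.
        R is a leaf — visit R.
  Visit K.
  At K: no right child.
Full in-order sequence: B, V, X, J, F, D, Y, N, A, R, K.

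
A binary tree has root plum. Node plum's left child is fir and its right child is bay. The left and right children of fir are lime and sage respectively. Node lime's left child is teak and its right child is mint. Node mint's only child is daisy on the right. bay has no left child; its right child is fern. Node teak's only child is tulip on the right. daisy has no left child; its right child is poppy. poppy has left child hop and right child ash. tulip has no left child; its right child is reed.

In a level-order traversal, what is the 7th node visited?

teak

Level-order visits nodes level by level from the root, left to right within each level.
Level 0: plum
Level 1: fir, bay
Level 2: lime, sage, fern
Level 3: teak, mint
Level 4: tulip, daisy
Level 5: reed, poppy
Level 6: hop, ash
Full level-order sequence: plum, fir, bay, lime, sage, fern, teak, mint, tulip, daisy, reed, poppy, hop, ash.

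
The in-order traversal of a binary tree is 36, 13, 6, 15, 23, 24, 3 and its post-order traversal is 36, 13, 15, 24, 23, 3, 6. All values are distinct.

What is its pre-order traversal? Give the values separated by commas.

6, 13, 36, 3, 23, 15, 24

The last element of post-order is the root; it splits in-order into left and right subtrees.
Root 6: left subtree has 2 nodes {36, 13}, right has 4 {15, 23, 24, 3}.
  Root 13: left subtree has 1 node {36}, right has 0 { }.
  Root 3: left subtree has 3 nodes {15, 23, 24}, right has 0 { }.
    Root 23: left subtree has 1 node {15}, right has 1 {24}.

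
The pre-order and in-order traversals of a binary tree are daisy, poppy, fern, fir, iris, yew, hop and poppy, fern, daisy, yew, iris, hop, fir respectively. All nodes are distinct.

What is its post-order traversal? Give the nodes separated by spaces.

fern poppy yew hop iris fir daisy

The first element of pre-order is the root; it splits in-order into left and right subtrees.
Root daisy: left subtree has 2 nodes {poppy, fern}, right has 4 {yew, iris, hop, fir}.
  Root poppy: left subtree has 0 nodes { }, right has 1 {fern}.
  Root fir: left subtree has 3 nodes {yew, iris, hop}, right has 0 { }.
    Root iris: left subtree has 1 node {yew}, right has 1 {hop}.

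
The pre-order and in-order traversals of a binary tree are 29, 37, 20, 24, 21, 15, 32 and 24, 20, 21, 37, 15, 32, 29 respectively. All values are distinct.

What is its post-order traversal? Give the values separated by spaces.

24 21 20 32 15 37 29

The first element of pre-order is the root; it splits in-order into left and right subtrees.
Root 29: left subtree has 6 nodes {24, 20, 21, 37, 15, 32}, right has 0 { }.
  Root 37: left subtree has 3 nodes {24, 20, 21}, right has 2 {15, 32}.
    Root 20: left subtree has 1 node {24}, right has 1 {21}.
    Root 15: left subtree has 0 nodes { }, right has 1 {32}.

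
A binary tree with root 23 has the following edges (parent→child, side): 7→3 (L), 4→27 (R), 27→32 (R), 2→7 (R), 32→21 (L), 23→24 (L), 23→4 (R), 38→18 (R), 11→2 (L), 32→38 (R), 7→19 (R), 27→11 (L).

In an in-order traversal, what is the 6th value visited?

7

In-order visits the left subtree, then the node, then the right subtree.
At 23: go left to 24.
  24 is a leaf — visit 24.
Visit 23.
At 23: go right to 4.
  At 4: no left child.
  Visit 4.
  At 4: go right to 27.
    At 27: go left to 11.
      At 11: go left to 2.
        At 2: no left child.
        Visit 2.
        At 2: go right to 7.
          At 7: go left to 3.
            3 is a leaf — visit 3.
          Visit 7.
          At 7: go right to 19.
            19 is a leaf — visit 19.
      Visit 11.
      At 11: no right child.
    Visit 27.
    At 27: go right to 32.
      At 32: go left to 21.
        21 is a leaf — visit 21.
      Visit 32.
      At 32: go right to 38.
        At 38: no left child.
        Visit 38.
        At 38: go right to 18.
          18 is a leaf — visit 18.
Full in-order sequence: 24, 23, 4, 2, 3, 7, 19, 11, 27, 21, 32, 38, 18.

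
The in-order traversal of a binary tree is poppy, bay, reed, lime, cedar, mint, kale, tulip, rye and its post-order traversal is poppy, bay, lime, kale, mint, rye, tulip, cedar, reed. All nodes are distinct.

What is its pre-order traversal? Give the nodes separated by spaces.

reed bay poppy cedar lime tulip mint kale rye

The last element of post-order is the root; it splits in-order into left and right subtrees.
Root reed: left subtree has 2 nodes {poppy, bay}, right has 6 {lime, cedar, mint, kale, tulip, rye}.
  Root bay: left subtree has 1 node {poppy}, right has 0 { }.
  Root cedar: left subtree has 1 node {lime}, right has 4 {mint, kale, tulip, rye}.
    Root tulip: left subtree has 2 nodes {mint, kale}, right has 1 {rye}.
      Root mint: left subtree has 0 nodes { }, right has 1 {kale}.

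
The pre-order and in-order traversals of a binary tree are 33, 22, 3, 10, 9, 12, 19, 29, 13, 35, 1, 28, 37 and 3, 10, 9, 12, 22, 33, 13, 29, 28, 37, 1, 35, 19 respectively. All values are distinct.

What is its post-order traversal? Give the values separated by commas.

12, 9, 10, 3, 22, 13, 37, 28, 1, 35, 29, 19, 33

The first element of pre-order is the root; it splits in-order into left and right subtrees.
Root 33: left subtree has 5 nodes {3, 10, 9, 12, 22}, right has 7 {13, 29, 28, 37, 1, 35, 19}.
  Root 22: left subtree has 4 nodes {3, 10, 9, 12}, right has 0 { }.
    Root 3: left subtree has 0 nodes { }, right has 3 {10, 9, 12}.
      Root 10: left subtree has 0 nodes { }, right has 2 {9, 12}.
        Root 9: left subtree has 0 nodes { }, right has 1 {12}.
  Root 19: left subtree has 6 nodes {13, 29, 28, 37, 1, 35}, right has 0 { }.
    Root 29: left subtree has 1 node {13}, right has 4 {28, 37, 1, 35}.
      Root 35: left subtree has 3 nodes {28, 37, 1}, right has 0 { }.
        Root 1: left subtree has 2 nodes {28, 37}, right has 0 { }.
          Root 28: left subtree has 0 nodes { }, right has 1 {37}.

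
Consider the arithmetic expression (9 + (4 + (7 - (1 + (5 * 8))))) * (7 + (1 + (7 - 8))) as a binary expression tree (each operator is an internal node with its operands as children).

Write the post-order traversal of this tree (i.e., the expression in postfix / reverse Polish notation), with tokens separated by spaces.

Post-order on an expression tree gives postfix notation: for each operator, emit left operand, right operand, then the operator.

9 4 7 1 5 8 * + - + + 7 1 7 8 - + + *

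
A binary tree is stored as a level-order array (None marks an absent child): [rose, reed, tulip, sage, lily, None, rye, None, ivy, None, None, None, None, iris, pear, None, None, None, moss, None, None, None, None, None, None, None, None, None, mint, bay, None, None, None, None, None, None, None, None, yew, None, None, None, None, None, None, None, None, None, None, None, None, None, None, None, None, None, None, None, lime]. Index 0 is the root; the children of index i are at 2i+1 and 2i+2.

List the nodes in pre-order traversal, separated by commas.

rose, reed, sage, ivy, moss, yew, lily, tulip, rye, iris, mint, lime, pear, bay

Pre-order visits the node, then its left subtree, then its right subtree.
Visit rose.
At rose: go left to reed.
  Visit reed.
  At reed: go left to sage.
    Visit sage.
    At sage: no left child.
    At sage: go right to ivy.
      Visit ivy.
      At ivy: no left child.
      At ivy: go right to moss.
        Visit moss.
        At moss: no left child.
        At moss: go right to yew.
          yew is a leaf — visit yew.
  At reed: go right to lily.
    lily is a leaf — visit lily.
At rose: go right to tulip.
  Visit tulip.
  At tulip: no left child.
  At tulip: go right to rye.
    Visit rye.
    At rye: go left to iris.
      Visit iris.
      At iris: no left child.
      At iris: go right to mint.
        Visit mint.
        At mint: no left child.
        At mint: go right to lime.
          lime is a leaf — visit lime.
    At rye: go right to pear.
      Visit pear.
      At pear: go left to bay.
        bay is a leaf — visit bay.
      At pear: no right child.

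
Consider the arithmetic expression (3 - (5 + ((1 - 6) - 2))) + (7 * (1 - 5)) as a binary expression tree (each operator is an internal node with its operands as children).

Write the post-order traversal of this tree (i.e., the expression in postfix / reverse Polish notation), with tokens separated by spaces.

Post-order on an expression tree gives postfix notation: for each operator, emit left operand, right operand, then the operator.

3 5 1 6 - 2 - + - 7 1 5 - * +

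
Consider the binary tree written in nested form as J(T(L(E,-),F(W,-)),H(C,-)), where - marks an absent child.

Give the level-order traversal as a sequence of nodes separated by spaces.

J T H L F C E W

Level-order visits nodes level by level from the root, left to right within each level.
Level 0: J
Level 1: T, H
Level 2: L, F, C
Level 3: E, W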